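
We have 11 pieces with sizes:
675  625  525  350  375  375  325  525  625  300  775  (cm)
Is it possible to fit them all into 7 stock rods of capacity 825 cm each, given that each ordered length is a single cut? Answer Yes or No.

No

Total = 5475 cm; ⌈5475/825⌉ = 7.
The bound of 7 does not rule out 7, but exhaustive search shows no assignment into 7 stock rods of capacity 825 cm exists — the minimum is 8.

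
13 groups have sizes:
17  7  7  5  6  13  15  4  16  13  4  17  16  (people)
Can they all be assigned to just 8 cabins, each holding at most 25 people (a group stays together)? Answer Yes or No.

A valid assignment using 7 cabins:
  cabin 1: 17 + 7 = 24
  cabin 2: 17 + 7 = 24
  cabin 3: 16 + 6 = 22
  cabin 4: 16 + 5 + 4 = 25
  cabin 5: 15 + 4 = 19
  cabin 6: 13 = 13
  cabin 7: 13 = 13
That uses only 7 ≤ 8, so 8 cabins are enough.

Yes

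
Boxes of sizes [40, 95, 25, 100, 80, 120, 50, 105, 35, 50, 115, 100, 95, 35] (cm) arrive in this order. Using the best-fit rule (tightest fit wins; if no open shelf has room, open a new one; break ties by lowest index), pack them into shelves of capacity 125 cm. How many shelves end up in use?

10

  40 → shelf 1 (new)  [load 40/125]
  95 → shelf 2 (new)  [load 95/125]
  25 → shelf 2  [load 120/125]
  100 → shelf 3 (new)  [load 100/125]
  80 → shelf 1  [load 120/125]
  120 → shelf 4 (new)  [load 120/125]
  50 → shelf 5 (new)  [load 50/125]
  105 → shelf 6 (new)  [load 105/125]
  35 → shelf 5  [load 85/125]
  50 → shelf 7 (new)  [load 50/125]
  115 → shelf 8 (new)  [load 115/125]
  100 → shelf 9 (new)  [load 100/125]
  95 → shelf 10 (new)  [load 95/125]
  35 → shelf 5  [load 120/125]
10 shelves opened.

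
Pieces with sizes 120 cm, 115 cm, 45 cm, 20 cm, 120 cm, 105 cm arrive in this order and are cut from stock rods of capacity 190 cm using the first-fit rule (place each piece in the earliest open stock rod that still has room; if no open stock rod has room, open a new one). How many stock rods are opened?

4

  120 → stock rod 1 (new)  [load 120/190]
  115 → stock rod 2 (new)  [load 115/190]
  45 → stock rod 1  [load 165/190]
  20 → stock rod 1  [load 185/190]
  120 → stock rod 3 (new)  [load 120/190]
  105 → stock rod 4 (new)  [load 105/190]
4 stock rods opened.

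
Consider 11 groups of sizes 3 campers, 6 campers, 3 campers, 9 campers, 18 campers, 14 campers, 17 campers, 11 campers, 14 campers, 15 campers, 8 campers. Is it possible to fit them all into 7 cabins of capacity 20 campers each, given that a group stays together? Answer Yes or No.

A valid assignment using 7 cabins:
  cabin 1: 18 = 18
  cabin 2: 17 + 3 = 20
  cabin 3: 15 + 3 = 18
  cabin 4: 14 + 6 = 20
  cabin 5: 14 = 14
  cabin 6: 11 + 9 = 20
  cabin 7: 8 = 8
Every load is within 20 campers, so 7 cabins suffice.

Yes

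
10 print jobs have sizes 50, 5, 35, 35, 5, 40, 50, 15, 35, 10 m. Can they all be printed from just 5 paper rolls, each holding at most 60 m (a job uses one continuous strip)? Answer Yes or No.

No

Total = 280 m; ⌈280/60⌉ = 5.
6 print jobs each exceed half the capacity and cannot share a roll, forcing at least 6 paper rolls.
At least 6 paper rolls are required, but only 5 are allowed.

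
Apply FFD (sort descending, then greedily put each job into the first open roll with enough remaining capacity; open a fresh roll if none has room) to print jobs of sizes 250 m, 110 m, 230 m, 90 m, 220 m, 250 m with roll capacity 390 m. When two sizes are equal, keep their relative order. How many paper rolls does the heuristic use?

4

Sorted descending: 250, 250, 230, 220, 110, 90.
  250 → roll 1 (new)  [load 250/390]
  250 → roll 2 (new)  [load 250/390]
  230 → roll 3 (new)  [load 230/390]
  220 → roll 4 (new)  [load 220/390]
  110 → roll 1  [load 360/390]
  90 → roll 2  [load 340/390]
4 paper rolls opened.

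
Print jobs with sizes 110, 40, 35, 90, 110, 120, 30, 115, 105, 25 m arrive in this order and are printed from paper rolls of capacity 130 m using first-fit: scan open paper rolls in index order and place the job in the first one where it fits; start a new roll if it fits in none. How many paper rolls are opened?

7

  110 → roll 1 (new)  [load 110/130]
  40 → roll 2 (new)  [load 40/130]
  35 → roll 2  [load 75/130]
  90 → roll 3 (new)  [load 90/130]
  110 → roll 4 (new)  [load 110/130]
  120 → roll 5 (new)  [load 120/130]
  30 → roll 2  [load 105/130]
  115 → roll 6 (new)  [load 115/130]
  105 → roll 7 (new)  [load 105/130]
  25 → roll 2  [load 130/130]
7 paper rolls opened.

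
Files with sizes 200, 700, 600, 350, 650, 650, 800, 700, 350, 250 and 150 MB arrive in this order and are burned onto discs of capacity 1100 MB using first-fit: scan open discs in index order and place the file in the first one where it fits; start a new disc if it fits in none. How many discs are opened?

6

  200 → disc 1 (new)  [load 200/1100]
  700 → disc 1  [load 900/1100]
  600 → disc 2 (new)  [load 600/1100]
  350 → disc 2  [load 950/1100]
  650 → disc 3 (new)  [load 650/1100]
  650 → disc 4 (new)  [load 650/1100]
  800 → disc 5 (new)  [load 800/1100]
  700 → disc 6 (new)  [load 700/1100]
  350 → disc 3  [load 1000/1100]
  250 → disc 4  [load 900/1100]
  150 → disc 1  [load 1050/1100]
6 discs opened.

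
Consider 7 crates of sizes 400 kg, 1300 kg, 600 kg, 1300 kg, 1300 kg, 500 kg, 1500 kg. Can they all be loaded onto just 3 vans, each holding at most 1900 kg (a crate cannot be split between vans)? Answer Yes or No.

Total = 6900 kg; ⌈6900/1900⌉ = 4.
At least 4 vans are required, but only 3 are allowed.

No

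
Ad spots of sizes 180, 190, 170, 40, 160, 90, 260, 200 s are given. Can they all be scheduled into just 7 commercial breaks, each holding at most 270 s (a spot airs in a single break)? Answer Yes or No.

A valid assignment using 6 commercial breaks:
  break 1: 260 = 260
  break 2: 200 + 40 = 240
  break 3: 190 = 190
  break 4: 180 + 90 = 270
  break 5: 170 = 170
  break 6: 160 = 160
That uses only 6 ≤ 7, so 7 commercial breaks are enough.

Yes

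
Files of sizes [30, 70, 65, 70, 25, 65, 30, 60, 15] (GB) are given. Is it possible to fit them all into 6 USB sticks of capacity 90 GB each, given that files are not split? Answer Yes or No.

A valid assignment using 6 USB sticks:
  USB stick 1: 70 + 15 = 85
  USB stick 2: 70 = 70
  USB stick 3: 65 + 25 = 90
  USB stick 4: 65 = 65
  USB stick 5: 60 + 30 = 90
  USB stick 6: 30 = 30
Every load is within 90 GB, so 6 USB sticks suffice.

Yes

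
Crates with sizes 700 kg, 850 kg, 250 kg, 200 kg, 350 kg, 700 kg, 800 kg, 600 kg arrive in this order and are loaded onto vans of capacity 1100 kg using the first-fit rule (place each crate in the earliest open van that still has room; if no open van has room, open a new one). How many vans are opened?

5

  700 → van 1 (new)  [load 700/1100]
  850 → van 2 (new)  [load 850/1100]
  250 → van 1  [load 950/1100]
  200 → van 2  [load 1050/1100]
  350 → van 3 (new)  [load 350/1100]
  700 → van 3  [load 1050/1100]
  800 → van 4 (new)  [load 800/1100]
  600 → van 5 (new)  [load 600/1100]
5 vans opened.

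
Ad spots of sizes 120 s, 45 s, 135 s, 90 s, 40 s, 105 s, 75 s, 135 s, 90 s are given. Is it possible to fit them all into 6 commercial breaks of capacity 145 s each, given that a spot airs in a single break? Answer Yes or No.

Total = 835 s; ⌈835/145⌉ = 6.
7 ad spots each exceed half the capacity and cannot share a break, forcing at least 7 commercial breaks.
At least 7 commercial breaks are required, but only 6 are allowed.

No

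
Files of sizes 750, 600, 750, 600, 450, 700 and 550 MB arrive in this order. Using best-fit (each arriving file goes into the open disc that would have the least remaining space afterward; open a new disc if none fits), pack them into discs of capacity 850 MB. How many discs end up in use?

7

  750 → disc 1 (new)  [load 750/850]
  600 → disc 2 (new)  [load 600/850]
  750 → disc 3 (new)  [load 750/850]
  600 → disc 4 (new)  [load 600/850]
  450 → disc 5 (new)  [load 450/850]
  700 → disc 6 (new)  [load 700/850]
  550 → disc 7 (new)  [load 550/850]
7 discs opened.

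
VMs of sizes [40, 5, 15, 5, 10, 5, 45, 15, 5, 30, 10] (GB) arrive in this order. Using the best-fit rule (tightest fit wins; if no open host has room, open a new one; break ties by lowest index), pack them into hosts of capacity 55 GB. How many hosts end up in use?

4

  40 → host 1 (new)  [load 40/55]
  5 → host 1  [load 45/55]
  15 → host 2 (new)  [load 15/55]
  5 → host 1  [load 50/55]
  10 → host 2  [load 25/55]
  5 → host 1  [load 55/55]
  45 → host 3 (new)  [load 45/55]
  15 → host 2  [load 40/55]
  5 → host 3  [load 50/55]
  30 → host 4 (new)  [load 30/55]
  10 → host 2  [load 50/55]
4 hosts opened.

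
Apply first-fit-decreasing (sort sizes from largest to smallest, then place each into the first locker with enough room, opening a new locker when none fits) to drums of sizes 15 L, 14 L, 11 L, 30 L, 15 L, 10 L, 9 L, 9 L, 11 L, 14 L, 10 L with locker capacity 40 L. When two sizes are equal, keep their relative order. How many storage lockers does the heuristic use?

Sorted descending: 30, 15, 15, 14, 14, 11, 11, 10, 10, 9, 9.
  30 → locker 1 (new)  [load 30/40]
  15 → locker 2 (new)  [load 15/40]
  15 → locker 2  [load 30/40]
  14 → locker 3 (new)  [load 14/40]
  14 → locker 3  [load 28/40]
  11 → locker 3  [load 39/40]
  11 → locker 4 (new)  [load 11/40]
  10 → locker 1  [load 40/40]
  10 → locker 2  [load 40/40]
  9 → locker 4  [load 20/40]
  9 → locker 4  [load 29/40]
4 storage lockers opened.

4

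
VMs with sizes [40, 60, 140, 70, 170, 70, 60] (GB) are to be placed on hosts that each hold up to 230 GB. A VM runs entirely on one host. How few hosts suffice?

Total = 170 + 140 + 70 + 70 + 60 + 60 + 40 = 610 GB.
Lower bound: ⌈610/230⌉ = 3 hosts.
A packing using 3 hosts:
  host 1: 170 + 60 = 230
  host 2: 140 + 70 = 210
  host 3: 70 + 60 + 40 = 170
This matches the lower bound, so 3 is optimal.

3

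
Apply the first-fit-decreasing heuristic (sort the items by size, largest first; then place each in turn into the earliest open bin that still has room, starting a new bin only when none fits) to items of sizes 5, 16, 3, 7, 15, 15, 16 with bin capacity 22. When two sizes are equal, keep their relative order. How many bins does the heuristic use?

Sorted descending: 16, 16, 15, 15, 7, 5, 3.
  16 → bin 1 (new)  [load 16/22]
  16 → bin 2 (new)  [load 16/22]
  15 → bin 3 (new)  [load 15/22]
  15 → bin 4 (new)  [load 15/22]
  7 → bin 3  [load 22/22]
  5 → bin 1  [load 21/22]
  3 → bin 2  [load 19/22]
4 bins opened.

4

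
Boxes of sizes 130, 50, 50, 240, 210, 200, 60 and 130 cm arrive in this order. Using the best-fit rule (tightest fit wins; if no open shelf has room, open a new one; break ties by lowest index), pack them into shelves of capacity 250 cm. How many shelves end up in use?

5

  130 → shelf 1 (new)  [load 130/250]
  50 → shelf 1  [load 180/250]
  50 → shelf 1  [load 230/250]
  240 → shelf 2 (new)  [load 240/250]
  210 → shelf 3 (new)  [load 210/250]
  200 → shelf 4 (new)  [load 200/250]
  60 → shelf 5 (new)  [load 60/250]
  130 → shelf 5  [load 190/250]
5 shelves opened.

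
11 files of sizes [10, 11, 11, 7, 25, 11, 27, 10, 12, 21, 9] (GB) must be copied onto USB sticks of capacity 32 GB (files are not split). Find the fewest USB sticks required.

Total = 27 + 25 + 21 + 12 + 11 + 11 + 11 + 10 + 10 + 9 + 7 = 154 GB.
Lower bound: ⌈154/32⌉ = 5 USB sticks.
A packing using 5 USB sticks:
  USB stick 1: 27 = 27
  USB stick 2: 25 + 7 = 32
  USB stick 3: 21 + 11 = 32
  USB stick 4: 12 + 11 + 9 = 32
  USB stick 5: 11 + 10 + 10 = 31
This matches the lower bound, so 5 is optimal.

5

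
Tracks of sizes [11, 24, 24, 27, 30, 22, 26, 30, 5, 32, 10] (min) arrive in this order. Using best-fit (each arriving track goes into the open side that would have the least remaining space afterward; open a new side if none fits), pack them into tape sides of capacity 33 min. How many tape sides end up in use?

9

  11 → side 1 (new)  [load 11/33]
  24 → side 2 (new)  [load 24/33]
  24 → side 3 (new)  [load 24/33]
  27 → side 4 (new)  [load 27/33]
  30 → side 5 (new)  [load 30/33]
  22 → side 1  [load 33/33]
  26 → side 6 (new)  [load 26/33]
  30 → side 7 (new)  [load 30/33]
  5 → side 4  [load 32/33]
  32 → side 8 (new)  [load 32/33]
  10 → side 9 (new)  [load 10/33]
9 tape sides opened.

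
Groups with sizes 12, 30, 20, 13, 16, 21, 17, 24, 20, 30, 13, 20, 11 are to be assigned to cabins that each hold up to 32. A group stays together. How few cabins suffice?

Total = 30 + 30 + 24 + 21 + 20 + 20 + 20 + 17 + 16 + 13 + 13 + 12 + 11 = 247.
Lower bound: ⌈247/32⌉ = 8 cabins.
A packing using 9 cabins:
  cabin 1: 30 = 30
  cabin 2: 30 = 30
  cabin 3: 24 = 24
  cabin 4: 21 + 11 = 32
  cabin 5: 20 + 12 = 32
  cabin 6: 20 = 20
  cabin 7: 20 = 20
  cabin 8: 17 + 13 = 30
  cabin 9: 16 + 13 = 29
No arrangement into 8 cabins stays within capacity, so 9 is optimal.

9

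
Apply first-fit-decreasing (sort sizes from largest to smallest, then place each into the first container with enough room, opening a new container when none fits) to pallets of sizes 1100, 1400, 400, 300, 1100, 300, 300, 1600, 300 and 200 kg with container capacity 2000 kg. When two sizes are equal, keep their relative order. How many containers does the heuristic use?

4

Sorted descending: 1600, 1400, 1100, 1100, 400, 300, 300, 300, 300, 200.
  1600 → container 1 (new)  [load 1600/2000]
  1400 → container 2 (new)  [load 1400/2000]
  1100 → container 3 (new)  [load 1100/2000]
  1100 → container 4 (new)  [load 1100/2000]
  400 → container 1  [load 2000/2000]
  300 → container 2  [load 1700/2000]
  300 → container 2  [load 2000/2000]
  300 → container 3  [load 1400/2000]
  300 → container 3  [load 1700/2000]
  200 → container 3  [load 1900/2000]
4 containers opened.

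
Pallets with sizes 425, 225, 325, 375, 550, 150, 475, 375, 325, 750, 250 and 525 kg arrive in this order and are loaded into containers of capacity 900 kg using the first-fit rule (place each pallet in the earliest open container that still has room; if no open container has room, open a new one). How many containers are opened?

  425 → container 1 (new)  [load 425/900]
  225 → container 1  [load 650/900]
  325 → container 2 (new)  [load 325/900]
  375 → container 2  [load 700/900]
  550 → container 3 (new)  [load 550/900]
  150 → container 1  [load 800/900]
  475 → container 4 (new)  [load 475/900]
  375 → container 4  [load 850/900]
  325 → container 3  [load 875/900]
  750 → container 5 (new)  [load 750/900]
  250 → container 6 (new)  [load 250/900]
  525 → container 6  [load 775/900]
6 containers opened.

6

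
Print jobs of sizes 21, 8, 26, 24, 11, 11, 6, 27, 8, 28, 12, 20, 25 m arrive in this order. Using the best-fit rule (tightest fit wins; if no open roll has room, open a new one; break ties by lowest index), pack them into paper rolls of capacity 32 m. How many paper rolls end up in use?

  21 → roll 1 (new)  [load 21/32]
  8 → roll 1  [load 29/32]
  26 → roll 2 (new)  [load 26/32]
  24 → roll 3 (new)  [load 24/32]
  11 → roll 4 (new)  [load 11/32]
  11 → roll 4  [load 22/32]
  6 → roll 2  [load 32/32]
  27 → roll 5 (new)  [load 27/32]
  8 → roll 3  [load 32/32]
  28 → roll 6 (new)  [load 28/32]
  12 → roll 7 (new)  [load 12/32]
  20 → roll 7  [load 32/32]
  25 → roll 8 (new)  [load 25/32]
8 paper rolls opened.

8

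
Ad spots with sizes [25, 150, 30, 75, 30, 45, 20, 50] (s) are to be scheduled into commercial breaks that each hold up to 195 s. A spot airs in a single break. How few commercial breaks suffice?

Total = 150 + 75 + 50 + 45 + 30 + 30 + 25 + 20 = 425 s.
Lower bound: ⌈425/195⌉ = 3 commercial breaks.
A packing using 3 commercial breaks:
  break 1: 150 + 45 = 195
  break 2: 75 + 50 + 30 + 30 = 185
  break 3: 25 + 20 = 45
This matches the lower bound, so 3 is optimal.

3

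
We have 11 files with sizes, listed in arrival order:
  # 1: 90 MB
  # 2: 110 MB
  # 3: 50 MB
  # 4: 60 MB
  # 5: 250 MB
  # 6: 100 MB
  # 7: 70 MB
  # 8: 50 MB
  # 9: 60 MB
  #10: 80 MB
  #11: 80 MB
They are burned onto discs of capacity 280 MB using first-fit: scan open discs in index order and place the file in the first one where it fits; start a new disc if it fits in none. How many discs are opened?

  90 → disc 1 (new)  [load 90/280]
  110 → disc 1  [load 200/280]
  50 → disc 1  [load 250/280]
  60 → disc 2 (new)  [load 60/280]
  250 → disc 3 (new)  [load 250/280]
  100 → disc 2  [load 160/280]
  70 → disc 2  [load 230/280]
  50 → disc 2  [load 280/280]
  60 → disc 4 (new)  [load 60/280]
  80 → disc 4  [load 140/280]
  80 → disc 4  [load 220/280]
4 discs opened.

4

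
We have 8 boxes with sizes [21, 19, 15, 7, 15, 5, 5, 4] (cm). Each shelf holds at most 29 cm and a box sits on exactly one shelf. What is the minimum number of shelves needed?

Total = 21 + 19 + 15 + 15 + 7 + 5 + 5 + 4 = 91 cm.
Lower bound: ⌈91/29⌉ = 4 shelves.
A packing using 4 shelves:
  shelf 1: 21 + 7 = 28
  shelf 2: 19 + 5 + 5 = 29
  shelf 3: 15 + 4 = 19
  shelf 4: 15 = 15
This matches the lower bound, so 4 is optimal.

4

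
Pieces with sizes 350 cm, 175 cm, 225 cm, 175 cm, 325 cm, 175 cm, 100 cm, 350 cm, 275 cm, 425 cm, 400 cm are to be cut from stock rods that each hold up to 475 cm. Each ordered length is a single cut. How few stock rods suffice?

Total = 425 + 400 + 350 + 350 + 325 + 275 + 225 + 175 + 175 + 175 + 100 = 2975 cm.
Lower bound: ⌈2975/475⌉ = 7 stock rods.
A packing using 8 stock rods:
  stock rod 1: 425 = 425
  stock rod 2: 400 = 400
  stock rod 3: 350 + 100 = 450
  stock rod 4: 350 = 350
  stock rod 5: 325 = 325
  stock rod 6: 275 + 175 = 450
  stock rod 7: 225 + 175 = 400
  stock rod 8: 175 = 175
No arrangement into 7 stock rods stays within capacity, so 8 is optimal.

8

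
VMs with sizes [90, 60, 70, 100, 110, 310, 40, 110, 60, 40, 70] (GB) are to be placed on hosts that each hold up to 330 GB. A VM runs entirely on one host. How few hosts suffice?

4

Total = 310 + 110 + 110 + 100 + 90 + 70 + 70 + 60 + 60 + 40 + 40 = 1060 GB.
Lower bound: ⌈1060/330⌉ = 4 hosts.
A packing using 4 hosts:
  host 1: 310 = 310
  host 2: 110 + 110 + 100 = 320
  host 3: 90 + 70 + 70 + 60 + 40 = 330
  host 4: 60 + 40 = 100
This matches the lower bound, so 4 is optimal.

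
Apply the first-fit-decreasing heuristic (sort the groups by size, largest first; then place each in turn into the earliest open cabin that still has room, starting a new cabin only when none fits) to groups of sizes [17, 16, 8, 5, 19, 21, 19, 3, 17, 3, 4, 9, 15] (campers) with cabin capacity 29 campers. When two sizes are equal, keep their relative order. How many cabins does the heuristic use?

7

Sorted descending: 21, 19, 19, 17, 17, 16, 15, 9, 8, 5, 4, 3, 3.
  21 → cabin 1 (new)  [load 21/29]
  19 → cabin 2 (new)  [load 19/29]
  19 → cabin 3 (new)  [load 19/29]
  17 → cabin 4 (new)  [load 17/29]
  17 → cabin 5 (new)  [load 17/29]
  16 → cabin 6 (new)  [load 16/29]
  15 → cabin 7 (new)  [load 15/29]
  9 → cabin 2  [load 28/29]
  8 → cabin 1  [load 29/29]
  5 → cabin 3  [load 24/29]
  4 → cabin 3  [load 28/29]
  3 → cabin 4  [load 20/29]
  3 → cabin 4  [load 23/29]
7 cabins opened.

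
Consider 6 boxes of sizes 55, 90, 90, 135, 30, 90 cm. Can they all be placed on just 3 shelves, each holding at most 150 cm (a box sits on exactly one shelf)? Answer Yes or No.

No

Total = 490 cm; ⌈490/150⌉ = 4.
At least 4 shelves are required, but only 3 are allowed.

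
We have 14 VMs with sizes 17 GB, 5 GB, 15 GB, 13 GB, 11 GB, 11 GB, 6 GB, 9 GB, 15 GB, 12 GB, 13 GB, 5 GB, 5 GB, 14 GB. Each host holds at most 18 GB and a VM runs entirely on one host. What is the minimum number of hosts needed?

Total = 17 + 15 + 15 + 14 + 13 + 13 + 12 + 11 + 11 + 9 + 6 + 5 + 5 + 5 = 151 GB.
Lower bound: ⌈151/18⌉ = 9 hosts.
A packing using 10 hosts:
  host 1: 17 = 17
  host 2: 15 = 15
  host 3: 15 = 15
  host 4: 14 = 14
  host 5: 13 + 5 = 18
  host 6: 13 + 5 = 18
  host 7: 12 + 6 = 18
  host 8: 11 + 5 = 16
  host 9: 11 = 11
  host 10: 9 = 9
No arrangement into 9 hosts stays within capacity, so 10 is optimal.

10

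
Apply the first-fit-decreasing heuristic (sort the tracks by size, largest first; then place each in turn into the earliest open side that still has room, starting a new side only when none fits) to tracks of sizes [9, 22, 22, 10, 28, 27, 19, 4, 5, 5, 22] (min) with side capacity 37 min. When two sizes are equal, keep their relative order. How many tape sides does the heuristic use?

Sorted descending: 28, 27, 22, 22, 22, 19, 10, 9, 5, 5, 4.
  28 → side 1 (new)  [load 28/37]
  27 → side 2 (new)  [load 27/37]
  22 → side 3 (new)  [load 22/37]
  22 → side 4 (new)  [load 22/37]
  22 → side 5 (new)  [load 22/37]
  19 → side 6 (new)  [load 19/37]
  10 → side 2  [load 37/37]
  9 → side 1  [load 37/37]
  5 → side 3  [load 27/37]
  5 → side 3  [load 32/37]
  4 → side 3  [load 36/37]
6 tape sides opened.

6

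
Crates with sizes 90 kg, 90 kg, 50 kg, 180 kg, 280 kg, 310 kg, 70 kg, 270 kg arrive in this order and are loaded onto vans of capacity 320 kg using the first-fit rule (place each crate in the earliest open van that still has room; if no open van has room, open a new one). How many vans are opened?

  90 → van 1 (new)  [load 90/320]
  90 → van 1  [load 180/320]
  50 → van 1  [load 230/320]
  180 → van 2 (new)  [load 180/320]
  280 → van 3 (new)  [load 280/320]
  310 → van 4 (new)  [load 310/320]
  70 → van 1  [load 300/320]
  270 → van 5 (new)  [load 270/320]
5 vans opened.

5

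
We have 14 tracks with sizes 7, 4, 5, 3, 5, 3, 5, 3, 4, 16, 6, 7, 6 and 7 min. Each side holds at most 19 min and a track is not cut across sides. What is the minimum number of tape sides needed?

Total = 16 + 7 + 7 + 7 + 6 + 6 + 5 + 5 + 5 + 4 + 4 + 3 + 3 + 3 = 81 min.
Lower bound: ⌈81/19⌉ = 5 tape sides.
A packing using 5 tape sides:
  side 1: 16 + 3 = 19
  side 2: 7 + 7 + 5 = 19
  side 3: 7 + 6 + 6 = 19
  side 4: 5 + 5 + 4 + 4 = 18
  side 5: 3 + 3 = 6
This matches the lower bound, so 5 is optimal.

5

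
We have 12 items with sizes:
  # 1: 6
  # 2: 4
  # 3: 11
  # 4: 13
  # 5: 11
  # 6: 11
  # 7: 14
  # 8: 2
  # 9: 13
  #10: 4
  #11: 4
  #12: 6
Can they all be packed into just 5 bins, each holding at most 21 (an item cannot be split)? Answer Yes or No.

Total = 99; ⌈99/21⌉ = 5.
6 items each exceed half the capacity and cannot share a bin, forcing at least 6 bins.
At least 6 bins are required, but only 5 are allowed.

No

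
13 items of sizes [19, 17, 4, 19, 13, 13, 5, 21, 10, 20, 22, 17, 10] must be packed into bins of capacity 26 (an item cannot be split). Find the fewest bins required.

Total = 22 + 21 + 20 + 19 + 19 + 17 + 17 + 13 + 13 + 10 + 10 + 5 + 4 = 190.
Lower bound: ⌈190/26⌉ = 8 bins.
A packing using 9 bins:
  bin 1: 22 + 4 = 26
  bin 2: 21 + 5 = 26
  bin 3: 20 = 20
  bin 4: 19 = 19
  bin 5: 19 = 19
  bin 6: 17 = 17
  bin 7: 17 = 17
  bin 8: 13 + 13 = 26
  bin 9: 10 + 10 = 20
No arrangement into 8 bins stays within capacity, so 9 is optimal.

9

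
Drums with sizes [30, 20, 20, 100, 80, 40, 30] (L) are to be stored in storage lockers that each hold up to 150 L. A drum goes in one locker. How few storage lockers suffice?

Total = 100 + 80 + 40 + 30 + 30 + 20 + 20 = 320 L.
Lower bound: ⌈320/150⌉ = 3 storage lockers.
A packing using 3 storage lockers:
  locker 1: 100 + 40 = 140
  locker 2: 80 + 30 + 30 = 140
  locker 3: 20 + 20 = 40
This matches the lower bound, so 3 is optimal.

3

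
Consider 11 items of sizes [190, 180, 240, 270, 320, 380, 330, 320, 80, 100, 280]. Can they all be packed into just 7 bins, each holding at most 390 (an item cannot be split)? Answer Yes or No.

No

Total = 2690; ⌈2690/390⌉ = 7.
The bound of 7 does not rule out 7, but exhaustive search shows no assignment into 7 bins of capacity 390 exists — the minimum is 8.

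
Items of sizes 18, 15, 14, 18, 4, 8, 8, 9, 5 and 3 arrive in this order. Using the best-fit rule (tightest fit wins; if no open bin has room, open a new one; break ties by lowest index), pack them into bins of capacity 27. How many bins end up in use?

  18 → bin 1 (new)  [load 18/27]
  15 → bin 2 (new)  [load 15/27]
  14 → bin 3 (new)  [load 14/27]
  18 → bin 4 (new)  [load 18/27]
  4 → bin 1  [load 22/27]
  8 → bin 4  [load 26/27]
  8 → bin 2  [load 23/27]
  9 → bin 3  [load 23/27]
  5 → bin 1  [load 27/27]
  3 → bin 2  [load 26/27]
4 bins opened.

4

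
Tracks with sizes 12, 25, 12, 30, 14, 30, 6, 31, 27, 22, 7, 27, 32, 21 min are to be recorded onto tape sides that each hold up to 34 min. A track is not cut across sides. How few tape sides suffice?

10

Total = 32 + 31 + 30 + 30 + 27 + 27 + 25 + 22 + 21 + 14 + 12 + 12 + 7 + 6 = 296 min.
Lower bound: ⌈296/34⌉ = 9 tape sides.
A packing using 10 tape sides:
  side 1: 32 = 32
  side 2: 31 = 31
  side 3: 30 = 30
  side 4: 30 = 30
  side 5: 27 + 7 = 34
  side 6: 27 + 6 = 33
  side 7: 25 = 25
  side 8: 22 + 12 = 34
  side 9: 21 + 12 = 33
  side 10: 14 = 14
No arrangement into 9 tape sides stays within capacity, so 10 is optimal.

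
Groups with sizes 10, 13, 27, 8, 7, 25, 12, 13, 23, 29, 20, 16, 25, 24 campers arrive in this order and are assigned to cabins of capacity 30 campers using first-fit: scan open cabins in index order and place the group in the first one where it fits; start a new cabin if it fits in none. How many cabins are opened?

  10 → cabin 1 (new)  [load 10/30]
  13 → cabin 1  [load 23/30]
  27 → cabin 2 (new)  [load 27/30]
  8 → cabin 3 (new)  [load 8/30]
  7 → cabin 1  [load 30/30]
  25 → cabin 4 (new)  [load 25/30]
  12 → cabin 3  [load 20/30]
  13 → cabin 5 (new)  [load 13/30]
  23 → cabin 6 (new)  [load 23/30]
  29 → cabin 7 (new)  [load 29/30]
  20 → cabin 8 (new)  [load 20/30]
  16 → cabin 5  [load 29/30]
  25 → cabin 9 (new)  [load 25/30]
  24 → cabin 10 (new)  [load 24/30]
10 cabins opened.

10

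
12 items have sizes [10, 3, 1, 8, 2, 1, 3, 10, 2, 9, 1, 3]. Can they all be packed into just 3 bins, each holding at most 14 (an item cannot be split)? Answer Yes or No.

No

Total = 53; ⌈53/14⌉ = 4.
At least 4 bins are required, but only 3 are allowed.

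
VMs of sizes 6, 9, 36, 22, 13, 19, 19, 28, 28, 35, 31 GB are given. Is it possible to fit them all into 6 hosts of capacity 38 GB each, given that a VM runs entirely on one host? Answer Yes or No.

No

Total = 246 GB; ⌈246/38⌉ = 7.
At least 7 hosts are required, but only 6 are allowed.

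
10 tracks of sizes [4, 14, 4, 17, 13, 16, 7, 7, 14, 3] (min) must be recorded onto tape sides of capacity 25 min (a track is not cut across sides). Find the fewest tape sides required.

5

Total = 17 + 16 + 14 + 14 + 13 + 7 + 7 + 4 + 4 + 3 = 99 min.
Lower bound: ⌈99/25⌉ = 4 tape sides.
Also, 5 tracks each exceed 25/2 min, and no two of those can share a side, so at least 5 tape sides are needed.
A packing using 5 tape sides:
  side 1: 17 + 7 = 24
  side 2: 16 + 7 = 23
  side 3: 14 + 4 + 4 + 3 = 25
  side 4: 14 = 14
  side 5: 13 = 13
This matches the lower bound, so 5 is optimal.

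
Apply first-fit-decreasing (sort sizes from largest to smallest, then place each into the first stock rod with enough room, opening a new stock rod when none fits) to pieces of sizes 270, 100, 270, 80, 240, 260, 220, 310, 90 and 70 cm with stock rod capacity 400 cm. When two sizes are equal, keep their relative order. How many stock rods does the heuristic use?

6

Sorted descending: 310, 270, 270, 260, 240, 220, 100, 90, 80, 70.
  310 → stock rod 1 (new)  [load 310/400]
  270 → stock rod 2 (new)  [load 270/400]
  270 → stock rod 3 (new)  [load 270/400]
  260 → stock rod 4 (new)  [load 260/400]
  240 → stock rod 5 (new)  [load 240/400]
  220 → stock rod 6 (new)  [load 220/400]
  100 → stock rod 2  [load 370/400]
  90 → stock rod 1  [load 400/400]
  80 → stock rod 3  [load 350/400]
  70 → stock rod 4  [load 330/400]
6 stock rods opened.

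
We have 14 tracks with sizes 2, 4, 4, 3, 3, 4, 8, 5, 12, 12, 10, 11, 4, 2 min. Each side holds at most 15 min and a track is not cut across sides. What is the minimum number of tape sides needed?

6

Total = 12 + 12 + 11 + 10 + 8 + 5 + 4 + 4 + 4 + 4 + 3 + 3 + 2 + 2 = 84 min.
Lower bound: ⌈84/15⌉ = 6 tape sides.
A packing using 6 tape sides:
  side 1: 12 + 3 = 15
  side 2: 12 + 3 = 15
  side 3: 11 + 4 = 15
  side 4: 10 + 5 = 15
  side 5: 8 + 4 + 2 = 14
  side 6: 4 + 4 + 2 = 10
This matches the lower bound, so 6 is optimal.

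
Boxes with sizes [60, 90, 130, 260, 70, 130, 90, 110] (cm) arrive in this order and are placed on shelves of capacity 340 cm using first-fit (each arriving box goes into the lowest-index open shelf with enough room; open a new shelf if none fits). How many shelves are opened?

3

  60 → shelf 1 (new)  [load 60/340]
  90 → shelf 1  [load 150/340]
  130 → shelf 1  [load 280/340]
  260 → shelf 2 (new)  [load 260/340]
  70 → shelf 2  [load 330/340]
  130 → shelf 3 (new)  [load 130/340]
  90 → shelf 3  [load 220/340]
  110 → shelf 3  [load 330/340]
3 shelves opened.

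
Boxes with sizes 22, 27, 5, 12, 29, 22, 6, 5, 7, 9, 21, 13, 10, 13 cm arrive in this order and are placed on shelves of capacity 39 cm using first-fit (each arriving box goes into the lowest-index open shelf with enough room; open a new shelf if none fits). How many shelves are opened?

  22 → shelf 1 (new)  [load 22/39]
  27 → shelf 2 (new)  [load 27/39]
  5 → shelf 1  [load 27/39]
  12 → shelf 1  [load 39/39]
  29 → shelf 3 (new)  [load 29/39]
  22 → shelf 4 (new)  [load 22/39]
  6 → shelf 2  [load 33/39]
  5 → shelf 2  [load 38/39]
  7 → shelf 3  [load 36/39]
  9 → shelf 4  [load 31/39]
  21 → shelf 5 (new)  [load 21/39]
  13 → shelf 5  [load 34/39]
  10 → shelf 6 (new)  [load 10/39]
  13 → shelf 6  [load 23/39]
6 shelves opened.

6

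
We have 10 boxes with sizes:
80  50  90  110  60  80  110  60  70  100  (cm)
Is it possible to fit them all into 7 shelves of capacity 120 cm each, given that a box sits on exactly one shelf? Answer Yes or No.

Total = 810 cm; ⌈810/120⌉ = 7.
The bound of 7 does not rule out 7, but exhaustive search shows no assignment into 7 shelves of capacity 120 cm exists — the minimum is 8.

No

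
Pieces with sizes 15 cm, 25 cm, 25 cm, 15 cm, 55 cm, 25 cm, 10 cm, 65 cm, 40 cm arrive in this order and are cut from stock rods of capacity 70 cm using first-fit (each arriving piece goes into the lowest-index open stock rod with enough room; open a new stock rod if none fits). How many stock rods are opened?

  15 → stock rod 1 (new)  [load 15/70]
  25 → stock rod 1  [load 40/70]
  25 → stock rod 1  [load 65/70]
  15 → stock rod 2 (new)  [load 15/70]
  55 → stock rod 2  [load 70/70]
  25 → stock rod 3 (new)  [load 25/70]
  10 → stock rod 3  [load 35/70]
  65 → stock rod 4 (new)  [load 65/70]
  40 → stock rod 5 (new)  [load 40/70]
5 stock rods opened.

5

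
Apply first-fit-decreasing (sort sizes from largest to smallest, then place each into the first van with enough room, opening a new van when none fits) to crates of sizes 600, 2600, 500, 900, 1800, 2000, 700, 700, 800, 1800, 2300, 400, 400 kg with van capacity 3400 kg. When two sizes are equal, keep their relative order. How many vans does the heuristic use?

Sorted descending: 2600, 2300, 2000, 1800, 1800, 900, 800, 700, 700, 600, 500, 400, 400.
  2600 → van 1 (new)  [load 2600/3400]
  2300 → van 2 (new)  [load 2300/3400]
  2000 → van 3 (new)  [load 2000/3400]
  1800 → van 4 (new)  [load 1800/3400]
  1800 → van 5 (new)  [load 1800/3400]
  900 → van 2  [load 3200/3400]
  800 → van 1  [load 3400/3400]
  700 → van 3  [load 2700/3400]
  700 → van 3  [load 3400/3400]
  600 → van 4  [load 2400/3400]
  500 → van 4  [load 2900/3400]
  400 → van 4  [load 3300/3400]
  400 → van 5  [load 2200/3400]
5 vans opened.

5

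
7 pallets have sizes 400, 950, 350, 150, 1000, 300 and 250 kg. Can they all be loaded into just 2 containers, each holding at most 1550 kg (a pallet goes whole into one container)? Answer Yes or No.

No

Total = 3400 kg; ⌈3400/1550⌉ = 3.
At least 3 containers are required, but only 2 are allowed.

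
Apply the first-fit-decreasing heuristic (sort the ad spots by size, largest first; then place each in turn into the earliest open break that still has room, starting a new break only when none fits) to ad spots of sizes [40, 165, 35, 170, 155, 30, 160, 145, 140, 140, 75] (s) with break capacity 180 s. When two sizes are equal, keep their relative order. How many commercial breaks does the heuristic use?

8

Sorted descending: 170, 165, 160, 155, 145, 140, 140, 75, 40, 35, 30.
  170 → break 1 (new)  [load 170/180]
  165 → break 2 (new)  [load 165/180]
  160 → break 3 (new)  [load 160/180]
  155 → break 4 (new)  [load 155/180]
  145 → break 5 (new)  [load 145/180]
  140 → break 6 (new)  [load 140/180]
  140 → break 7 (new)  [load 140/180]
  75 → break 8 (new)  [load 75/180]
  40 → break 6  [load 180/180]
  35 → break 5  [load 180/180]
  30 → break 7  [load 170/180]
8 commercial breaks opened.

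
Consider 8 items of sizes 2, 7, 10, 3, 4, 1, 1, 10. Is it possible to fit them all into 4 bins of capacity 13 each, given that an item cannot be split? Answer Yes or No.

A valid assignment using 3 bins:
  bin 1: 10 + 3 = 13
  bin 2: 10 + 2 + 1 = 13
  bin 3: 7 + 4 + 1 = 12
That uses only 3 ≤ 4, so 4 bins are enough.

Yes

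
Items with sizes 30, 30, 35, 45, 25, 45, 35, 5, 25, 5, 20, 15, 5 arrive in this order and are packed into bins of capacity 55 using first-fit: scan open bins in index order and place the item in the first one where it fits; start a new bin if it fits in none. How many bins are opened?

  30 → bin 1 (new)  [load 30/55]
  30 → bin 2 (new)  [load 30/55]
  35 → bin 3 (new)  [load 35/55]
  45 → bin 4 (new)  [load 45/55]
  25 → bin 1  [load 55/55]
  45 → bin 5 (new)  [load 45/55]
  35 → bin 6 (new)  [load 35/55]
  5 → bin 2  [load 35/55]
  25 → bin 7 (new)  [load 25/55]
  5 → bin 2  [load 40/55]
  20 → bin 3  [load 55/55]
  15 → bin 2  [load 55/55]
  5 → bin 4  [load 50/55]
7 bins opened.

7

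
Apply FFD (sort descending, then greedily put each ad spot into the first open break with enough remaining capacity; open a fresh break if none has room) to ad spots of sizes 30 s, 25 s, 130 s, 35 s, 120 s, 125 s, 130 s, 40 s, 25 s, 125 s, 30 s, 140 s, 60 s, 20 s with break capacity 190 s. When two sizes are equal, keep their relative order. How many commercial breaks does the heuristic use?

6

Sorted descending: 140, 130, 130, 125, 125, 120, 60, 40, 35, 30, 30, 25, 25, 20.
  140 → break 1 (new)  [load 140/190]
  130 → break 2 (new)  [load 130/190]
  130 → break 3 (new)  [load 130/190]
  125 → break 4 (new)  [load 125/190]
  125 → break 5 (new)  [load 125/190]
  120 → break 6 (new)  [load 120/190]
  60 → break 2  [load 190/190]
  40 → break 1  [load 180/190]
  35 → break 3  [load 165/190]
  30 → break 4  [load 155/190]
  30 → break 4  [load 185/190]
  25 → break 3  [load 190/190]
  25 → break 5  [load 150/190]
  20 → break 5  [load 170/190]
6 commercial breaks opened.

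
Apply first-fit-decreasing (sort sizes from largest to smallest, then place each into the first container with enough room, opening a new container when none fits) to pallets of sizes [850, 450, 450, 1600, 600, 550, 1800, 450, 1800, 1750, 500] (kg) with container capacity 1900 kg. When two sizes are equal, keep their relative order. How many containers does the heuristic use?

Sorted descending: 1800, 1800, 1750, 1600, 850, 600, 550, 500, 450, 450, 450.
  1800 → container 1 (new)  [load 1800/1900]
  1800 → container 2 (new)  [load 1800/1900]
  1750 → container 3 (new)  [load 1750/1900]
  1600 → container 4 (new)  [load 1600/1900]
  850 → container 5 (new)  [load 850/1900]
  600 → container 5  [load 1450/1900]
  550 → container 6 (new)  [load 550/1900]
  500 → container 6  [load 1050/1900]
  450 → container 5  [load 1900/1900]
  450 → container 6  [load 1500/1900]
  450 → container 7 (new)  [load 450/1900]
7 containers opened.

7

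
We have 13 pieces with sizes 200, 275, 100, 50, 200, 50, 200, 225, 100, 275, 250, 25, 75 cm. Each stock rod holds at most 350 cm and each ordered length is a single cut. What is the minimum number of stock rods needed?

7

Total = 275 + 275 + 250 + 225 + 200 + 200 + 200 + 100 + 100 + 75 + 50 + 50 + 25 = 2025 cm.
Lower bound: ⌈2025/350⌉ = 6 stock rods.
Also, 7 pieces each exceed 175 cm, and no two of those can share a stock rod, so at least 7 stock rods are needed.
A packing using 7 stock rods:
  stock rod 1: 275 + 75 = 350
  stock rod 2: 275 + 50 + 25 = 350
  stock rod 3: 250 + 100 = 350
  stock rod 4: 225 + 100 = 325
  stock rod 5: 200 + 50 = 250
  stock rod 6: 200 = 200
  stock rod 7: 200 = 200
This matches the lower bound, so 7 is optimal.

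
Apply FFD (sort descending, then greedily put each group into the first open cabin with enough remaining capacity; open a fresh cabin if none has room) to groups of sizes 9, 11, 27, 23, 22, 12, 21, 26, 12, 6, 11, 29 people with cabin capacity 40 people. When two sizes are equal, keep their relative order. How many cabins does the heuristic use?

Sorted descending: 29, 27, 26, 23, 22, 21, 12, 12, 11, 11, 9, 6.
  29 → cabin 1 (new)  [load 29/40]
  27 → cabin 2 (new)  [load 27/40]
  26 → cabin 3 (new)  [load 26/40]
  23 → cabin 4 (new)  [load 23/40]
  22 → cabin 5 (new)  [load 22/40]
  21 → cabin 6 (new)  [load 21/40]
  12 → cabin 2  [load 39/40]
  12 → cabin 3  [load 38/40]
  11 → cabin 1  [load 40/40]
  11 → cabin 4  [load 34/40]
  9 → cabin 5  [load 31/40]
  6 → cabin 4  [load 40/40]
6 cabins opened.

6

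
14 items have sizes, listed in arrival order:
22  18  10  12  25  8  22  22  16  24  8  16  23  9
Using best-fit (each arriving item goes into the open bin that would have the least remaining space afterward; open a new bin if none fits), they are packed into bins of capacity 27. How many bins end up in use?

  22 → bin 1 (new)  [load 22/27]
  18 → bin 2 (new)  [load 18/27]
  10 → bin 3 (new)  [load 10/27]
  12 → bin 3  [load 22/27]
  25 → bin 4 (new)  [load 25/27]
  8 → bin 2  [load 26/27]
  22 → bin 5 (new)  [load 22/27]
  22 → bin 6 (new)  [load 22/27]
  16 → bin 7 (new)  [load 16/27]
  24 → bin 8 (new)  [load 24/27]
  8 → bin 7  [load 24/27]
  16 → bin 9 (new)  [load 16/27]
  23 → bin 10 (new)  [load 23/27]
  9 → bin 9  [load 25/27]
10 bins opened.

10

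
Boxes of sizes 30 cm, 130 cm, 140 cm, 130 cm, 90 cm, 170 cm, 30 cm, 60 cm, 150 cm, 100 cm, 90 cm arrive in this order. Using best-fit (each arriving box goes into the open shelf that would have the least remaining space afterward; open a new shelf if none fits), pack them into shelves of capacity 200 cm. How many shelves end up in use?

7

  30 → shelf 1 (new)  [load 30/200]
  130 → shelf 1  [load 160/200]
  140 → shelf 2 (new)  [load 140/200]
  130 → shelf 3 (new)  [load 130/200]
  90 → shelf 4 (new)  [load 90/200]
  170 → shelf 5 (new)  [load 170/200]
  30 → shelf 5  [load 200/200]
  60 → shelf 2  [load 200/200]
  150 → shelf 6 (new)  [load 150/200]
  100 → shelf 4  [load 190/200]
  90 → shelf 7 (new)  [load 90/200]
7 shelves opened.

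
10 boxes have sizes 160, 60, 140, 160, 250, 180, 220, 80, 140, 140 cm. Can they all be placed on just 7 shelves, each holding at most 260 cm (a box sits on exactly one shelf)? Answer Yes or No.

Total = 1530 cm; ⌈1530/260⌉ = 6.
8 boxes each exceed half the capacity and cannot share a shelf, forcing at least 8 shelves.
At least 8 shelves are required, but only 7 are allowed.

No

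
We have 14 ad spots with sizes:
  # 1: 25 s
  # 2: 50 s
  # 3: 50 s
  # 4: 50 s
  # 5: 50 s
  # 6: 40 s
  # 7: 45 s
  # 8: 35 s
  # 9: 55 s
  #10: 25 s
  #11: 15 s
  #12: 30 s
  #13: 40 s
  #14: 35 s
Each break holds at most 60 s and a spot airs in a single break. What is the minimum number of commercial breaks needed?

Total = 55 + 50 + 50 + 50 + 50 + 45 + 40 + 40 + 35 + 35 + 30 + 25 + 25 + 15 = 545 s.
Lower bound: ⌈545/60⌉ = 10 commercial breaks.
A packing using 11 commercial breaks:
  break 1: 55 = 55
  break 2: 50 = 50
  break 3: 50 = 50
  break 4: 50 = 50
  break 5: 50 = 50
  break 6: 45 + 15 = 60
  break 7: 40 = 40
  break 8: 40 = 40
  break 9: 35 + 25 = 60
  break 10: 35 + 25 = 60
  break 11: 30 = 30
No arrangement into 10 commercial breaks stays within capacity, so 11 is optimal.

11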